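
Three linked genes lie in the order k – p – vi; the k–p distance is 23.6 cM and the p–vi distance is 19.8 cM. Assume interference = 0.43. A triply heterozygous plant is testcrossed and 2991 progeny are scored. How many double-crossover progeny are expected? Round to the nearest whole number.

Map distances give recombination frequencies of 0.236 and 0.198 for the two intervals.
With interference 0.43 (so coincidence = 0.57), expected double-crossover frequency = 0.236 × 0.198 × 0.57 = 0.02663.
Expected number = 0.02663 × 2991 = 79.67 ≈ 80.

80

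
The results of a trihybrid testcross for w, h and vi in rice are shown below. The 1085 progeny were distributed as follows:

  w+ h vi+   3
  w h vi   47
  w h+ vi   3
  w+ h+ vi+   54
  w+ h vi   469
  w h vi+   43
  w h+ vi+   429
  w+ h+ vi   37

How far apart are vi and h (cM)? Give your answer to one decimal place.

The two most frequent reciprocal classes, w h+ vi+ and w+ h vi, are the parental types, so the F1 was w h+ vi+ / w+ h vi.
The two rarest classes, w h+ vi and w+ h vi+, are the double crossovers. Comparing them with the parentals, only the vi allele has switched, so vi is the middle locus and the order is h – vi – w.
Crossovers in the h–vi interval produce the single-crossover classes w h vi+ and w+ h+ vi (43 + 37 = 80) plus the double crossovers (6).
RF(h–vi) = (80 + 6) / 1085 = 86/1085 = 0.0793 → 7.9 cM.

7.9 cM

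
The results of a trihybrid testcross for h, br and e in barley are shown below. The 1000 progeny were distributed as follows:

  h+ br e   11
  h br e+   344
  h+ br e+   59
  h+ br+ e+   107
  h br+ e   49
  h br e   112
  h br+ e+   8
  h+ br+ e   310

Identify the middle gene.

br

The two most frequent reciprocal classes, h+ br+ e and h br e+, are the parental types, so the F1 was h+ br+ e / h br e+.
The two rarest classes, h+ br e and h br+ e+, are the double crossovers. Comparing them with the parentals, only the br allele has switched, so br is the middle locus and the order is e – br – h.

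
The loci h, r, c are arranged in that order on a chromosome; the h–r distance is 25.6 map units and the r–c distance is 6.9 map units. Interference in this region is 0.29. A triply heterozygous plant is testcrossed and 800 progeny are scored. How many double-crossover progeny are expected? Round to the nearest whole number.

Map distances give recombination frequencies of 0.256 and 0.069 for the two intervals.
With interference 0.29 (so coincidence = 0.71), expected double-crossover frequency = 0.256 × 0.069 × 0.71 = 0.01254.
Expected number = 0.01254 × 800 = 10.03 ≈ 10.

10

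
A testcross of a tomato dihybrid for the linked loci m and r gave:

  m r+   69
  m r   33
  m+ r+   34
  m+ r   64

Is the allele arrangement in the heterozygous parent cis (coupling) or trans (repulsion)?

The two most frequent classes are m+ r (64) and m r+ (69); these are the parental (non-recombinant) types.
So the F1 carried m+ r on one chromosome and m r+ on the other — the recessive alleles are on opposite chromosomes (trans / repulsion).

trans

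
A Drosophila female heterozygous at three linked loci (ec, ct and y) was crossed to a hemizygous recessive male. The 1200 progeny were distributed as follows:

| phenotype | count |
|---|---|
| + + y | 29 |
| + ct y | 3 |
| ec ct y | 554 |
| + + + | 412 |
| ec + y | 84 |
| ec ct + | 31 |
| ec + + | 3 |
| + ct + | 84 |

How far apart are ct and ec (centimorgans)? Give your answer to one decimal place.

The two most frequent reciprocal classes, + + + and ec ct y, are the parental types, so the F1 was + + + / ec ct y.
The two rarest classes, ec + + and + ct y, are the double crossovers. Comparing them with the parentals, only the ec allele has switched, so ec is the middle locus and the order is y – ec – ct.
Crossovers in the ec–ct interval produce the single-crossover classes + ct + and ec + y (84 + 84 = 168) plus the double crossovers (6).
RF(ec–ct) = (168 + 6) / 1200 = 174/1200 = 0.1450 → 14.5 centimorgans.

14.5 centimorgans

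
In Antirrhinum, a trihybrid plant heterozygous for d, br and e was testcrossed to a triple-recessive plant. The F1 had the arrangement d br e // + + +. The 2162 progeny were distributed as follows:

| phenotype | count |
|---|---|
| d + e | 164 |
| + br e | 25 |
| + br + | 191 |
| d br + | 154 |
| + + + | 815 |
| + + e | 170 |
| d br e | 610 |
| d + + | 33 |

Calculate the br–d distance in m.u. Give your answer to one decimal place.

19.1 m.u.

The two rarest classes, + br e and d + +, are the double crossovers. Comparing them with the parentals, only the d allele has switched, so d is the middle locus and the order is br – d – e.
Crossovers in the br–d interval produce the single-crossover classes d + e and + br + (164 + 191 = 355) plus the double crossovers (58).
RF(br–d) = (355 + 58) / 2162 = 413/2162 = 0.1910 → 19.1 m.u.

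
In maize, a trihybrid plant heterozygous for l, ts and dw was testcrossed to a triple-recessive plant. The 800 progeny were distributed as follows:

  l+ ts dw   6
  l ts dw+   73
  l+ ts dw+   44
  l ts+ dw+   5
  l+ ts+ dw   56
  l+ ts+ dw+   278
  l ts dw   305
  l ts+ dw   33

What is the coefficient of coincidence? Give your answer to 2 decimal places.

0.71

The two most frequent reciprocal classes, l+ ts+ dw+ and l ts dw, are the parental types, so the F1 was l+ ts+ dw+ / l ts dw.
The two rarest classes, l ts+ dw+ and l+ ts dw, are the double crossovers. Comparing them with the parentals, only the l allele has switched, so l is the middle locus and the order is dw – l – ts.
dw–l: (129 + 11)/800 = 0.1750; l–ts: (77 + 11)/800 = 0.1100.
Expected DCO frequency = 0.1750 × 0.1100 ≈ 0.01925; observed = 11/800 ≈ 0.01375.
Coefficient of coincidence = 0.01375/0.01925 ≈ 0.71.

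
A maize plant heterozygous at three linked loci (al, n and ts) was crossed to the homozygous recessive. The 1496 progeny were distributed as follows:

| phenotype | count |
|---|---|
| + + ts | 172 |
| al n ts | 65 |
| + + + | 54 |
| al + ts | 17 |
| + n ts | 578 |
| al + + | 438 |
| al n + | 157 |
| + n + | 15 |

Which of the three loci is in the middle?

ts

The two most frequent reciprocal classes, al + + and + n ts, are the parental types, so the F1 was al + + / + n ts.
The two rarest classes, al + ts and + n +, are the double crossovers. Comparing them with the parentals, only the ts allele has switched, so ts is the middle locus and the order is al – ts – n.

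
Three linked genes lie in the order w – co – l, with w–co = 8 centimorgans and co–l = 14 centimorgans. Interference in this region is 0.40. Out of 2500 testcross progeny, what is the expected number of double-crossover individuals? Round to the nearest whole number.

Map distances give recombination frequencies of 0.080 and 0.140 for the two intervals.
With interference 0.40 (so coincidence = 0.60), expected double-crossover frequency = 0.080 × 0.140 × 0.60 = 0.00672.
Expected number = 0.00672 × 2500 = 16.80 ≈ 17.

17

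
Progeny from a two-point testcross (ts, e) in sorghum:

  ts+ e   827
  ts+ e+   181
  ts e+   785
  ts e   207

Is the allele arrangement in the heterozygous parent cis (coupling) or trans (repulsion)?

trans

The two most frequent classes are ts+ e (827) and ts e+ (785); these are the parental (non-recombinant) types.
So the F1 carried ts+ e on one chromosome and ts e+ on the other — the recessive alleles are on opposite chromosomes (trans / repulsion).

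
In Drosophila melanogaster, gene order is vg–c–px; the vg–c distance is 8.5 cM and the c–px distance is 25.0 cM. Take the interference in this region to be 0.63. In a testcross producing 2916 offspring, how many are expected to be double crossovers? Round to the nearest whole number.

Map distances give recombination frequencies of 0.085 and 0.250 for the two intervals.
With interference 0.63 (so coincidence = 0.37), expected double-crossover frequency = 0.085 × 0.250 × 0.37 = 0.00786.
Expected number = 0.00786 × 2916 = 22.93 ≈ 23.

23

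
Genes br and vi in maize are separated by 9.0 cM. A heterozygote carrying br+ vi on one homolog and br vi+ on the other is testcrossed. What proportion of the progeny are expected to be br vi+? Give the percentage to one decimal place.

45.5%

A map distance of 9.0 cM corresponds to a recombination frequency of 0.090.
The F1 is br+ vi / br vi+, so br vi+ is a parental gamete class with expected frequency (1 − r)/2 = 0.910/2 = 0.4550.
That is 0.4550 = 45.5% of the progeny.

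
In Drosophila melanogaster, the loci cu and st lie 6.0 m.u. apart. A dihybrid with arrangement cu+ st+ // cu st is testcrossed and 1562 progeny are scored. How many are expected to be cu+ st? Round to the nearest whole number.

47

A map distance of 6.0 m.u. corresponds to a recombination frequency of 0.060.
The F1 is cu+ st+ / cu st, so cu+ st is a recombinant gamete class with expected frequency r/2 = 0.060/2 = 0.0300.
Expected number = 0.0300 × 1562 = 46.86 ≈ 47.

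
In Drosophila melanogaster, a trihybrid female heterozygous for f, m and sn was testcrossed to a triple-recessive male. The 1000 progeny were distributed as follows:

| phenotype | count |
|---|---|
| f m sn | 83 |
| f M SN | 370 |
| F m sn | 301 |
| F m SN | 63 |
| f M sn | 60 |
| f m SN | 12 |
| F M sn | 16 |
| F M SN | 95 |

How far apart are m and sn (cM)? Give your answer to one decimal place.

15.1 cM

The two most frequent reciprocal classes, F m sn and f M SN, are the parental types, so the F1 was F m sn / f M SN.
The two rarest classes, F M sn and f m SN, are the double crossovers. Comparing them with the parentals, only the m allele has switched, so m is the middle locus and the order is f – m – sn.
Crossovers in the m–sn interval produce the single-crossover classes F m SN and f M sn (63 + 60 = 123) plus the double crossovers (28).
RF(m–sn) = (123 + 28) / 1000 = 151/1000 = 0.1510 → 15.1 cM.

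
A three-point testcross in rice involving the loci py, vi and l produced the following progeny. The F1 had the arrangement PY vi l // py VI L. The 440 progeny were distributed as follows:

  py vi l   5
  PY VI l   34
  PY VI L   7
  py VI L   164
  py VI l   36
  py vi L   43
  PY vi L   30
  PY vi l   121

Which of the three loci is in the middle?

The two rarest classes, py vi l and PY VI L, are the double crossovers. Comparing them with the parentals, only the py allele has switched, so py is the middle locus and the order is vi – py – l.

py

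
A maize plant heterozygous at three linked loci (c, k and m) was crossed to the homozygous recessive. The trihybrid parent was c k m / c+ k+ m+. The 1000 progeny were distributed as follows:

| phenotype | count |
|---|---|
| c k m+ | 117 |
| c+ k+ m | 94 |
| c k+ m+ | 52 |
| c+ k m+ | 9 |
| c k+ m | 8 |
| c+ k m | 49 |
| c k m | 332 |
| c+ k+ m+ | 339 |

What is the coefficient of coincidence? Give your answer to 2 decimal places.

0.63

The two rarest classes, c k+ m and c+ k m+, are the double crossovers. Comparing them with the parentals, only the k allele has switched, so k is the middle locus and the order is m – k – c.
m–k: (211 + 17)/1000 = 0.2280; k–c: (101 + 17)/1000 = 0.1180.
Expected DCO frequency = 0.2280 × 0.1180 ≈ 0.02690; observed = 17/1000 ≈ 0.01700.
Coefficient of coincidence = 0.01700/0.02690 ≈ 0.63.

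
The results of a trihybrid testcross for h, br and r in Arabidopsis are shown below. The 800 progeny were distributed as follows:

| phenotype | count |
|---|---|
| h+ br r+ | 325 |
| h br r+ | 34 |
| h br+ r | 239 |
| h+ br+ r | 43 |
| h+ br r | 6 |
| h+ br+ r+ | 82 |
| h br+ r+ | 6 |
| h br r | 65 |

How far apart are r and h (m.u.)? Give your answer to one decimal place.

The two most frequent reciprocal classes, h br+ r and h+ br r+, are the parental types, so the F1 was h br+ r / h+ br r+.
The two rarest classes, h br+ r+ and h+ br r, are the double crossovers. Comparing them with the parentals, only the r allele has switched, so r is the middle locus and the order is h – r – br.
Crossovers in the h–r interval produce the single-crossover classes h+ br+ r and h br r+ (43 + 34 = 77) plus the double crossovers (12).
RF(h–r) = (77 + 12) / 800 = 89/800 = 0.1113 → 11.1 m.u.

11.1 m.u.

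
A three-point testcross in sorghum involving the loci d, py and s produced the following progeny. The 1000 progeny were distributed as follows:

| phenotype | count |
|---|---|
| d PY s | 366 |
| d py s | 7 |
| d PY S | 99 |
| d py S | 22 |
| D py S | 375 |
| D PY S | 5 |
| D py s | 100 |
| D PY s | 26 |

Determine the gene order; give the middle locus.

py

The two most frequent reciprocal classes, d PY s and D py S, are the parental types, so the F1 was d PY s / D py S.
The two rarest classes, d py s and D PY S, are the double crossovers. Comparing them with the parentals, only the py allele has switched, so py is the middle locus and the order is s – py – d.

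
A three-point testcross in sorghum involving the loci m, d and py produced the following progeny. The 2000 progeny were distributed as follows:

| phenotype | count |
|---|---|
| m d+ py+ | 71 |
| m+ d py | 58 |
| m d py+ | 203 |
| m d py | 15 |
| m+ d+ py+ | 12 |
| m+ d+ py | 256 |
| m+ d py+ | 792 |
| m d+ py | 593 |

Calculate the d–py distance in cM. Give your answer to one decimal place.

7.8 cM

The two most frequent reciprocal classes, m+ d py+ and m d+ py, are the parental types, so the F1 was m+ d py+ / m d+ py.
The two rarest classes, m+ d+ py+ and m d py, are the double crossovers. Comparing them with the parentals, only the d allele has switched, so d is the middle locus and the order is m – d – py.
Crossovers in the d–py interval produce the single-crossover classes m+ d py and m d+ py+ (58 + 71 = 129) plus the double crossovers (27).
RF(d–py) = (129 + 27) / 2000 = 156/2000 = 0.0780 → 7.8 cM.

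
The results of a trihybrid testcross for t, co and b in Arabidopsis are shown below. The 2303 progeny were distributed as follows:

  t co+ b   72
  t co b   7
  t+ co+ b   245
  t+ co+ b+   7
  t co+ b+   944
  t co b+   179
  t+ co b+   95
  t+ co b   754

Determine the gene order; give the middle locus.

t

The two most frequent reciprocal classes, t co+ b+ and t+ co b, are the parental types, so the F1 was t co+ b+ / t+ co b.
The two rarest classes, t+ co+ b+ and t co b, are the double crossovers. Comparing them with the parentals, only the t allele has switched, so t is the middle locus and the order is co – t – b.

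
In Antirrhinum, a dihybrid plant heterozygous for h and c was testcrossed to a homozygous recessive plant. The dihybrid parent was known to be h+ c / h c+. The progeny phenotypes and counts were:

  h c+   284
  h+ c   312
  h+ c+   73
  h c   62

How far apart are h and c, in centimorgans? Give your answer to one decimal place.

The recombinant classes are h+ c+ and h c: 73 + 62 = 135.
Recombination frequency = 135/731 = 0.1847 ≈ 18.5%, i.e. 18.5 centimorgans.

18.5 centimorgans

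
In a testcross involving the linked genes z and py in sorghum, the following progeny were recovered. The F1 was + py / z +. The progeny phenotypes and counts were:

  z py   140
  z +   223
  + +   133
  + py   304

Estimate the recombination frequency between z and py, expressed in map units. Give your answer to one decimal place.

The recombinant classes are + + and z py: 133 + 140 = 273.
Recombination frequency = 273/800 = 0.3412 ≈ 34.1%, i.e. 34.1 map units.

34.1 map units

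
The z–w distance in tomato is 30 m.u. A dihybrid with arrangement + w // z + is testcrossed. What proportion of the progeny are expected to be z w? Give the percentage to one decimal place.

15.0%

A map distance of 30 m.u. corresponds to a recombination frequency of 0.300.
The F1 is + w / z +, so z w is a recombinant gamete class with expected frequency r/2 = 0.300/2 = 0.1500.
That is 0.1500 = 15.0% of the progeny.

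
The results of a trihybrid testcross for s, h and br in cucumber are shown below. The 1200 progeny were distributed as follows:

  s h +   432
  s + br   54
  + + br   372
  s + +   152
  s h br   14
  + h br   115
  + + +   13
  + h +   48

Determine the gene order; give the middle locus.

br

The two most frequent reciprocal classes, s h + and + + br, are the parental types, so the F1 was s h + / + + br.
The two rarest classes, s h br and + + +, are the double crossovers. Comparing them with the parentals, only the br allele has switched, so br is the middle locus and the order is h – br – s.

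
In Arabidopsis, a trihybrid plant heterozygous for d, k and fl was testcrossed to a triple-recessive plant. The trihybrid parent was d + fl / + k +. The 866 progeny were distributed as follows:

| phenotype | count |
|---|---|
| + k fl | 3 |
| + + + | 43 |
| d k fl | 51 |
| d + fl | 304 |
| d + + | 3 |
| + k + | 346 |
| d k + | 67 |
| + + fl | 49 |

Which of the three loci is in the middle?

The two rarest classes, d + + and + k fl, are the double crossovers. Comparing them with the parentals, only the fl allele has switched, so fl is the middle locus and the order is d – fl – k.

fl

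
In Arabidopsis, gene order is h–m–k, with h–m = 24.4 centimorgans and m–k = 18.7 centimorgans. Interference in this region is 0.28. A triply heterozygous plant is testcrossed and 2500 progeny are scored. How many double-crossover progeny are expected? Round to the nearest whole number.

Map distances give recombination frequencies of 0.244 and 0.187 for the two intervals.
With interference 0.28 (so coincidence = 0.72), expected double-crossover frequency = 0.244 × 0.187 × 0.72 = 0.03285.
Expected number = 0.03285 × 2500 = 82.13 ≈ 82.

82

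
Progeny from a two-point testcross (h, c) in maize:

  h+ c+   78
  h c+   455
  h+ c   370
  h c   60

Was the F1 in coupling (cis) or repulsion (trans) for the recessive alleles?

The two most frequent classes are h+ c (370) and h c+ (455); these are the parental (non-recombinant) types.
So the F1 carried h+ c on one chromosome and h c+ on the other — the recessive alleles are on opposite chromosomes (trans / repulsion).

trans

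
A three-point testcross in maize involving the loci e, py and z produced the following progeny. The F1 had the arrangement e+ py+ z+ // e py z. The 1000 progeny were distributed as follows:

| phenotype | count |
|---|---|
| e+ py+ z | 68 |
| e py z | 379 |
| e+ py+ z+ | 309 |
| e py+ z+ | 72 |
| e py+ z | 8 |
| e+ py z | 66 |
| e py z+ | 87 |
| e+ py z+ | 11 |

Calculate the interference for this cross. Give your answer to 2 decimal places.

The two rarest classes, e+ py z+ and e py+ z, are the double crossovers. Comparing them with the parentals, only the py allele has switched, so py is the middle locus and the order is e – py – z.
e–py: (138 + 19)/1000 = 0.1570; py–z: (155 + 19)/1000 = 0.1740.
Expected DCO frequency = 0.1570 × 0.1740 ≈ 0.02732; observed = 19/1000 ≈ 0.01900.
Coefficient of coincidence = 0.01900/0.02732 ≈ 0.70; interference = 1 − 0.70 = 0.30.

0.30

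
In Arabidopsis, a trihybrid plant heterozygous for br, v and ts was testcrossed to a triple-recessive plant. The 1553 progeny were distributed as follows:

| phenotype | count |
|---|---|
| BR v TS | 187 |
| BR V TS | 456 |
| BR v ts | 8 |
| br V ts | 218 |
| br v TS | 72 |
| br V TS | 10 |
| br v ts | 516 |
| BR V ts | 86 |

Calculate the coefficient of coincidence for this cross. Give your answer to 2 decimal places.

The two most frequent reciprocal classes, br v ts and BR V TS, are the parental types, so the F1 was br v ts / BR V TS.
The two rarest classes, BR v ts and br V TS, are the double crossovers. Comparing them with the parentals, only the br allele has switched, so br is the middle locus and the order is ts – br – v.
ts–br: (158 + 18)/1553 = 0.1133; br–v: (405 + 18)/1553 = 0.2724.
Expected DCO frequency = 0.1133 × 0.2724 ≈ 0.03086; observed = 18/1553 ≈ 0.01159.
Coefficient of coincidence = 0.01159/0.03086 ≈ 0.38.

0.38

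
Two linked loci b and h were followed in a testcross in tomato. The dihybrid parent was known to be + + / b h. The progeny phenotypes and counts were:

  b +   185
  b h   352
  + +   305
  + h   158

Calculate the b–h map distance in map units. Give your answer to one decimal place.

34.3 map units

The recombinant classes are + h and b +: 158 + 185 = 343.
Recombination frequency = 343/1000 = 0.3430 ≈ 34.3%, i.e. 34.3 map units.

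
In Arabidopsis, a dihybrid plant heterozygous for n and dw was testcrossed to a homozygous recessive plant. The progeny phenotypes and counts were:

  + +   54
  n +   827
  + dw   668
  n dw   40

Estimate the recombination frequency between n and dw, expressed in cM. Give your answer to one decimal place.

The two most frequent classes, + dw (668) and n + (827), are the parental types, so the F1 was + dw / n +.
The recombinant classes are + + and n dw: 54 + 40 = 94.
Recombination frequency = 94/1589 = 0.0592 ≈ 5.9%, i.e. 5.9 cM.

5.9 cM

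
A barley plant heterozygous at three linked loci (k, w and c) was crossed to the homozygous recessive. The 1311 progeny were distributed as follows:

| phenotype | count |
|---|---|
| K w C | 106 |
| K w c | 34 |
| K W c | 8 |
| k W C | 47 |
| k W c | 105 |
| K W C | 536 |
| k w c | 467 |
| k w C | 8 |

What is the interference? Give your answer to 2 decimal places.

The two most frequent reciprocal classes, K W C and k w c, are the parental types, so the F1 was K W C / k w c.
The two rarest classes, K W c and k w C, are the double crossovers. Comparing them with the parentals, only the c allele has switched, so c is the middle locus and the order is k – c – w.
k–c: (81 + 16)/1311 = 0.0740; c–w: (211 + 16)/1311 = 0.1732.
Expected DCO frequency = 0.0740 × 0.1732 ≈ 0.01282; observed = 16/1311 ≈ 0.01220.
Coefficient of coincidence = 0.01220/0.01282 ≈ 0.95; interference = 1 − 0.95 = 0.05.

0.05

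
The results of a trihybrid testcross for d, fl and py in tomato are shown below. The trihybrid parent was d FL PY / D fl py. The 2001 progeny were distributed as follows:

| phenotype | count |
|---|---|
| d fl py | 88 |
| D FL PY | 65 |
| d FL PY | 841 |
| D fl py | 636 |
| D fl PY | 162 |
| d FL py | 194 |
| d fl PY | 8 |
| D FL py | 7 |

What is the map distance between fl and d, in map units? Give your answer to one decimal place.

8.4 map units

The two rarest classes, d fl PY and D FL py, are the double crossovers. Comparing them with the parentals, only the fl allele has switched, so fl is the middle locus and the order is d – fl – py.
Crossovers in the d–fl interval produce the single-crossover classes D FL PY and d fl py (65 + 88 = 153) plus the double crossovers (15).
RF(d–fl) = (153 + 15) / 2001 = 168/2001 = 0.0840 → 8.4 map units.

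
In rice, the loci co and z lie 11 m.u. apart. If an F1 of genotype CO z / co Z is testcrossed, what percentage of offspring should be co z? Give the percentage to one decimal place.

5.5%

A map distance of 11 m.u. corresponds to a recombination frequency of 0.110.
The F1 is CO z / co Z, so co z is a recombinant gamete class with expected frequency r/2 = 0.110/2 = 0.0550.
That is 0.0550 = 5.5% of the progeny.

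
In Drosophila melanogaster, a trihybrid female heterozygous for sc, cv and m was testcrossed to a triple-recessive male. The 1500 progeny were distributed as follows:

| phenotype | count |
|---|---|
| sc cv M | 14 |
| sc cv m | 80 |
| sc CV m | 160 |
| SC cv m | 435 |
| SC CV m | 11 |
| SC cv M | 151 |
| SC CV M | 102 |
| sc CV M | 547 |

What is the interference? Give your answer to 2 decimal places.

The two most frequent reciprocal classes, SC cv m and sc CV M, are the parental types, so the F1 was SC cv m / sc CV M.
The two rarest classes, SC CV m and sc cv M, are the double crossovers. Comparing them with the parentals, only the cv allele has switched, so cv is the middle locus and the order is m – cv – sc.
m–cv: (311 + 25)/1500 = 0.2240; cv–sc: (182 + 25)/1500 = 0.1380.
Expected DCO frequency = 0.2240 × 0.1380 ≈ 0.03091; observed = 25/1500 ≈ 0.01667.
Coefficient of coincidence = 0.01667/0.03091 ≈ 0.54; interference = 1 − 0.54 = 0.46.

0.46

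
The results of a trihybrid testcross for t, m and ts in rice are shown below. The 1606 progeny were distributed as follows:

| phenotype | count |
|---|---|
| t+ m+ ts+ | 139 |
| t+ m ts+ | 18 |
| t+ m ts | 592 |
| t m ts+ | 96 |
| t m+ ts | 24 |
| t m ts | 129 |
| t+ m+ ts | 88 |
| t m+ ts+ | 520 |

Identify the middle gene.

The two most frequent reciprocal classes, t+ m ts and t m+ ts+, are the parental types, so the F1 was t+ m ts / t m+ ts+.
The two rarest classes, t+ m ts+ and t m+ ts, are the double crossovers. Comparing them with the parentals, only the ts allele has switched, so ts is the middle locus and the order is t – ts – m.

ts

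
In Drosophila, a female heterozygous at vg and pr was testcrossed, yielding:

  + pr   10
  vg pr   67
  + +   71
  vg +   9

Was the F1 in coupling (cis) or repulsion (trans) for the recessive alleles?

The two most frequent classes are + + (71) and vg pr (67); these are the parental (non-recombinant) types.
So the F1 carried + + on one chromosome and vg pr on the other — the recessive alleles are on the same chromosome (cis / coupling).

cis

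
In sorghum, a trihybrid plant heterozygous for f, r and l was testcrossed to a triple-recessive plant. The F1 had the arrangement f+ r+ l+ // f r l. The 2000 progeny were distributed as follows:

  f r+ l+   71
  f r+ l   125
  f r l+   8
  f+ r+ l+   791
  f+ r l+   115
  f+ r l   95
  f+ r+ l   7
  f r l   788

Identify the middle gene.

The two rarest classes, f+ r+ l and f r l+, are the double crossovers. Comparing them with the parentals, only the l allele has switched, so l is the middle locus and the order is r – l – f.

l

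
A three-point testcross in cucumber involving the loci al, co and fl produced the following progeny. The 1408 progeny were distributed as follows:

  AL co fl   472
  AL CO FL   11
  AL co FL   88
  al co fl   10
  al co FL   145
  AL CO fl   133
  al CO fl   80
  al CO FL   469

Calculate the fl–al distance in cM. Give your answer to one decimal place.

The two most frequent reciprocal classes, AL co fl and al CO FL, are the parental types, so the F1 was AL co fl / al CO FL.
The two rarest classes, al co fl and AL CO FL, are the double crossovers. Comparing them with the parentals, only the al allele has switched, so al is the middle locus and the order is co – al – fl.
Crossovers in the al–fl interval produce the single-crossover classes AL co FL and al CO fl (88 + 80 = 168) plus the double crossovers (21).
RF(al–fl) = (168 + 21) / 1408 = 189/1408 = 0.1342 → 13.4 cM.

13.4 cM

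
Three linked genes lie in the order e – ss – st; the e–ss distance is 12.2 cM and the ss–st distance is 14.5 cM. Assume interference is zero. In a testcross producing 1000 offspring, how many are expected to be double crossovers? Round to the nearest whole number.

Map distances give recombination frequencies of 0.122 and 0.145 for the two intervals.
With no interference, expected double-crossover frequency = 0.122 × 0.145 = 0.01769.
Expected number = 0.01769 × 1000 = 17.69 ≈ 18.

18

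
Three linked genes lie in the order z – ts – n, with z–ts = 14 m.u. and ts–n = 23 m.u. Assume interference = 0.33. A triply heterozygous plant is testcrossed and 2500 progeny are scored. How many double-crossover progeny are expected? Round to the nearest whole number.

Map distances give recombination frequencies of 0.140 and 0.230 for the two intervals.
With interference 0.33 (so coincidence = 0.67), expected double-crossover frequency = 0.140 × 0.230 × 0.67 = 0.02157.
Expected number = 0.02157 × 2500 = 53.94 ≈ 54.

54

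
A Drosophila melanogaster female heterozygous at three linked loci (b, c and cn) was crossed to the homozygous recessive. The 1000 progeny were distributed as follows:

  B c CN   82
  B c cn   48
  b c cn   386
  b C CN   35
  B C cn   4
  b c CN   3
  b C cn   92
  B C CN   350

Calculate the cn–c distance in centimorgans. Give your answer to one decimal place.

The two most frequent reciprocal classes, b c cn and B C CN, are the parental types, so the F1 was b c cn / B C CN.
The two rarest classes, b c CN and B C cn, are the double crossovers. Comparing them with the parentals, only the cn allele has switched, so cn is the middle locus and the order is c – cn – b.
Crossovers in the c–cn interval produce the single-crossover classes b C cn and B c CN (92 + 82 = 174) plus the double crossovers (7).
RF(c–cn) = (174 + 7) / 1000 = 181/1000 = 0.1810 → 18.1 centimorgans.

18.1 centimorgans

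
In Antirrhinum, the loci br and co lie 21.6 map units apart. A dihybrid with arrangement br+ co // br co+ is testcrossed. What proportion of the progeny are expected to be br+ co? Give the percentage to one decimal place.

39.2%

A map distance of 21.6 map units corresponds to a recombination frequency of 0.216.
The F1 is br+ co / br co+, so br+ co is a parental gamete class with expected frequency (1 − r)/2 = 0.784/2 = 0.3920.
That is 0.3920 = 39.2% of the progeny.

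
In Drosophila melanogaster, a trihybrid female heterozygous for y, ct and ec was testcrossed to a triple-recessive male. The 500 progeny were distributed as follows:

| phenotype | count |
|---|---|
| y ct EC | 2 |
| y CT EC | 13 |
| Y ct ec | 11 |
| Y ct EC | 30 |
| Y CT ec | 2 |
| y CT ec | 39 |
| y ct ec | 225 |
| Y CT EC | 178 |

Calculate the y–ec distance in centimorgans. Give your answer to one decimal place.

The two most frequent reciprocal classes, Y CT EC and y ct ec, are the parental types, so the F1 was Y CT EC / y ct ec.
The two rarest classes, Y CT ec and y ct EC, are the double crossovers. Comparing them with the parentals, only the ec allele has switched, so ec is the middle locus and the order is ct – ec – y.
Crossovers in the ec–y interval produce the single-crossover classes y CT EC and Y ct ec (13 + 11 = 24) plus the double crossovers (4).
RF(ec–y) = (24 + 4) / 500 = 28/500 = 0.0560 → 5.6 centimorgans.

5.6 centimorgans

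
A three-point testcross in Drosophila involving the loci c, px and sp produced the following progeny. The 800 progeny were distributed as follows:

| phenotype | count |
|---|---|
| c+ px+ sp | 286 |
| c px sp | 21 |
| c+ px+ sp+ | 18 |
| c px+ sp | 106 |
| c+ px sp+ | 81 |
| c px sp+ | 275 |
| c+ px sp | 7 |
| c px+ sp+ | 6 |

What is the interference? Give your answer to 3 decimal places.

The two most frequent reciprocal classes, c px sp+ and c+ px+ sp, are the parental types, so the F1 was c px sp+ / c+ px+ sp.
The two rarest classes, c px+ sp+ and c+ px sp, are the double crossovers. Comparing them with the parentals, only the px allele has switched, so px is the middle locus and the order is sp – px – c.
sp–px: (39 + 13)/800 = 0.0650; px–c: (187 + 13)/800 = 0.2500.
Expected DCO frequency = 0.0650 × 0.2500 ≈ 0.01625; observed = 13/800 ≈ 0.01625.
Coefficient of coincidence = 0.01625/0.01625 ≈ 1.000; interference = 1 − 1.000 = 0.000.

0.000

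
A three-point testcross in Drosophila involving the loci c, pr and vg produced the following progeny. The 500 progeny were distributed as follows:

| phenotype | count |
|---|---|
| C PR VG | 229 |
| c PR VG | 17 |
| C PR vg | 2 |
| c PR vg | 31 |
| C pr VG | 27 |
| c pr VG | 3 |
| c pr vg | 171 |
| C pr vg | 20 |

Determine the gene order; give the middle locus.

vg

The two most frequent reciprocal classes, c pr vg and C PR VG, are the parental types, so the F1 was c pr vg / C PR VG.
The two rarest classes, c pr VG and C PR vg, are the double crossovers. Comparing them with the parentals, only the vg allele has switched, so vg is the middle locus and the order is c – vg – pr.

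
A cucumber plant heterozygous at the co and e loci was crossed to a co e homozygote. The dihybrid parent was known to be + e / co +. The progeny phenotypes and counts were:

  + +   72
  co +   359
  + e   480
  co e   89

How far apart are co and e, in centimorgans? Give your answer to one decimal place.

16.1 centimorgans

The recombinant classes are + + and co e: 72 + 89 = 161.
Recombination frequency = 161/1000 = 0.1610 ≈ 16.1%, i.e. 16.1 centimorgans.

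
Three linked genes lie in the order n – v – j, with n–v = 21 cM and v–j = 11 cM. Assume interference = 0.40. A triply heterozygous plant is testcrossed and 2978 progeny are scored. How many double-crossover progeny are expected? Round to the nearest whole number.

41

Map distances give recombination frequencies of 0.210 and 0.110 for the two intervals.
With interference 0.40 (so coincidence = 0.60), expected double-crossover frequency = 0.210 × 0.110 × 0.60 = 0.01386.
Expected number = 0.01386 × 2978 = 41.28 ≈ 41.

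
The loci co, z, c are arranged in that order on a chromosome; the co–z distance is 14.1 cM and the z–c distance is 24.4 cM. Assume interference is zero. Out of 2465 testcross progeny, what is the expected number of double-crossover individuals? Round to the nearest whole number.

85

Map distances give recombination frequencies of 0.141 and 0.244 for the two intervals.
With no interference, expected double-crossover frequency = 0.141 × 0.244 = 0.03440.
Expected number = 0.03440 × 2465 = 84.81 ≈ 85.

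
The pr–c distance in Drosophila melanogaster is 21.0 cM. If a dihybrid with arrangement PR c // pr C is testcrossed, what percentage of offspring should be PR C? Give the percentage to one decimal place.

10.5%

A map distance of 21.0 cM corresponds to a recombination frequency of 0.210.
The F1 is PR c / pr C, so PR C is a recombinant gamete class with expected frequency r/2 = 0.210/2 = 0.1050.
That is 0.1050 = 10.5% of the progeny.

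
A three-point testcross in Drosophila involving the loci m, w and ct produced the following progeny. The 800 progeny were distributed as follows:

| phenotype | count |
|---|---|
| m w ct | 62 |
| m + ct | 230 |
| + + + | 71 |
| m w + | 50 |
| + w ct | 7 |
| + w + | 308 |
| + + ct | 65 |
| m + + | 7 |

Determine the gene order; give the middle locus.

The two most frequent reciprocal classes, m + ct and + w +, are the parental types, so the F1 was m + ct / + w +.
The two rarest classes, m + + and + w ct, are the double crossovers. Comparing them with the parentals, only the ct allele has switched, so ct is the middle locus and the order is m – ct – w.

ct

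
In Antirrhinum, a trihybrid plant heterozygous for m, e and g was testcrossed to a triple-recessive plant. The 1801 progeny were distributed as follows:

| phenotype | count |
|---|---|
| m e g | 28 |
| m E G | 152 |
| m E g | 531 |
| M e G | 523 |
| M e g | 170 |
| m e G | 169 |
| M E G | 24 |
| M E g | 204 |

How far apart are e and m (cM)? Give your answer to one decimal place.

The two most frequent reciprocal classes, m E g and M e G, are the parental types, so the F1 was m E g / M e G.
The two rarest classes, m e g and M E G, are the double crossovers. Comparing them with the parentals, only the e allele has switched, so e is the middle locus and the order is g – e – m.
Crossovers in the e–m interval produce the single-crossover classes M E g and m e G (204 + 169 = 373) plus the double crossovers (52).
RF(e–m) = (373 + 52) / 1801 = 425/1801 = 0.2360 → 23.6 cM.

23.6 cM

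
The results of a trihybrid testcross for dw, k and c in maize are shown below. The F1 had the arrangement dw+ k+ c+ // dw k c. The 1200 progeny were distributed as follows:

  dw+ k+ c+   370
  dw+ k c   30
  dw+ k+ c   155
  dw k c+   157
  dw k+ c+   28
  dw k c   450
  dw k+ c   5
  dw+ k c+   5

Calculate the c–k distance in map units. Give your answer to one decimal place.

26.8 map units

The two rarest classes, dw+ k c+ and dw k+ c, are the double crossovers. Comparing them with the parentals, only the k allele has switched, so k is the middle locus and the order is dw – k – c.
Crossovers in the k–c interval produce the single-crossover classes dw+ k+ c and dw k c+ (155 + 157 = 312) plus the double crossovers (10).
RF(k–c) = (312 + 10) / 1200 = 322/1200 = 0.2683 → 26.8 map units.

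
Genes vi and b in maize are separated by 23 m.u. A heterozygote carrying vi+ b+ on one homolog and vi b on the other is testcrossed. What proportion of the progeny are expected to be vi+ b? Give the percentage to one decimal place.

A map distance of 23 m.u. corresponds to a recombination frequency of 0.230.
The F1 is vi+ b+ / vi b, so vi+ b is a recombinant gamete class with expected frequency r/2 = 0.230/2 = 0.1150.
That is 0.1150 = 11.5% of the progeny.

11.5%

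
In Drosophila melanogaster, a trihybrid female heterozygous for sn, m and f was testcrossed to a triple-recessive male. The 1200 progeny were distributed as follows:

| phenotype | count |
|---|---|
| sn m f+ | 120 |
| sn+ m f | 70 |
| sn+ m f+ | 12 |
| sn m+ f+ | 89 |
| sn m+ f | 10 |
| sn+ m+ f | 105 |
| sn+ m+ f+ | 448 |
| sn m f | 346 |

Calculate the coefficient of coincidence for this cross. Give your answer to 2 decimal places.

0.59

The two most frequent reciprocal classes, sn m f and sn+ m+ f+, are the parental types, so the F1 was sn m f / sn+ m+ f+.
The two rarest classes, sn m+ f and sn+ m f+, are the double crossovers. Comparing them with the parentals, only the m allele has switched, so m is the middle locus and the order is sn – m – f.
sn–m: (159 + 22)/1200 = 0.1508; m–f: (225 + 22)/1200 = 0.2058.
Expected DCO frequency = 0.1508 × 0.2058 ≈ 0.03103; observed = 22/1200 ≈ 0.01833.
Coefficient of coincidence = 0.01833/0.03103 ≈ 0.59.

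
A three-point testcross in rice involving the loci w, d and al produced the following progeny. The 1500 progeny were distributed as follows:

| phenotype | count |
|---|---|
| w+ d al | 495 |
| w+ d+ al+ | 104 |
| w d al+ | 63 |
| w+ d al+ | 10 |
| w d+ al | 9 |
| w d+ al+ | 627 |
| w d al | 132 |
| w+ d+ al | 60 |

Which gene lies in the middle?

al

The two most frequent reciprocal classes, w+ d al and w d+ al+, are the parental types, so the F1 was w+ d al / w d+ al+.
The two rarest classes, w+ d al+ and w d+ al, are the double crossovers. Comparing them with the parentals, only the al allele has switched, so al is the middle locus and the order is d – al – w.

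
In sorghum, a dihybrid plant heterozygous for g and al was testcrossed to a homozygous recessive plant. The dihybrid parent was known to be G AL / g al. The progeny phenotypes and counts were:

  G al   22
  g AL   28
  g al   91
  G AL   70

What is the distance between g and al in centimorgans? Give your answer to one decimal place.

23.7 centimorgans

The recombinant classes are G al and g AL: 22 + 28 = 50.
Recombination frequency = 50/211 = 0.2370 ≈ 23.7%, i.e. 23.7 centimorgans.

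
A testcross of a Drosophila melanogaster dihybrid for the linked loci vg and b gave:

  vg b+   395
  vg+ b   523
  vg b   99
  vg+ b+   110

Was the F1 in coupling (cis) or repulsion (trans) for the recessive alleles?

The two most frequent classes are vg+ b (523) and vg b+ (395); these are the parental (non-recombinant) types.
So the F1 carried vg+ b on one chromosome and vg b+ on the other — the recessive alleles are on opposite chromosomes (trans / repulsion).

trans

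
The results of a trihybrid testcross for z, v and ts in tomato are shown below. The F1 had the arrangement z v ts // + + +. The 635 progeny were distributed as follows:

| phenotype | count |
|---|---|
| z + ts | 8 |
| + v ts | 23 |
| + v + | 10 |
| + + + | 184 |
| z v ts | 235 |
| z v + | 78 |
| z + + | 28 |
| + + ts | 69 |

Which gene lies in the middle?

v

The two rarest classes, z + ts and + v +, are the double crossovers. Comparing them with the parentals, only the v allele has switched, so v is the middle locus and the order is ts – v – z.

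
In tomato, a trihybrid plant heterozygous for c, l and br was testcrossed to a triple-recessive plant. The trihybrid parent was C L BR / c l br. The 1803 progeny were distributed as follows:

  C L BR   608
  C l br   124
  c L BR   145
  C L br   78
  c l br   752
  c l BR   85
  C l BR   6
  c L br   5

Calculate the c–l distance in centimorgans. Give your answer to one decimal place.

The two rarest classes, C l BR and c L br, are the double crossovers. Comparing them with the parentals, only the l allele has switched, so l is the middle locus and the order is c – l – br.
Crossovers in the c–l interval produce the single-crossover classes c L BR and C l br (145 + 124 = 269) plus the double crossovers (11).
RF(c–l) = (269 + 11) / 1803 = 280/1803 = 0.1553 → 15.5 centimorgans.

15.5 centimorgans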